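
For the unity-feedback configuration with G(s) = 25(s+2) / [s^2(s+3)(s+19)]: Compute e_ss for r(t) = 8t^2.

Two free integrators in G(s): this is a type 2 system.
K_a = lim_{s→0} s^2·G(s) = 25·2 / (3·19) = 50/57.
r(t) = 8t^2 gives R(s) = 16/s^3.
e_ss = 16/K_a = 16/(50/57) = 18.24.

18.24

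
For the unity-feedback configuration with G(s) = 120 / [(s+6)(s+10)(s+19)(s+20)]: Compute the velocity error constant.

System type = 0 (no poles at s=0).
K_v = lim_{s→0} s·G(s) = 0 (the extra factor of s kills the finite limit).

0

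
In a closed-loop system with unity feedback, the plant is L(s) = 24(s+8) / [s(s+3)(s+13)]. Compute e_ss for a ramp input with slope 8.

1.625

L(s) has one factor of s in the denominator, so the system is type 1.
K_v = lim_{s→0} s·L(s) = 24·8 / (3·13) = 64/13.
e_ss = 8/K_v = 8/(64/13) = 1.625.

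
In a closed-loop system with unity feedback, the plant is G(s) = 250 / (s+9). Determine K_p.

The open loop has no poles at the origin → type 0 system.
K_p = lim_{s→0} G(s) = 250 / (9) = 250/9.

250/9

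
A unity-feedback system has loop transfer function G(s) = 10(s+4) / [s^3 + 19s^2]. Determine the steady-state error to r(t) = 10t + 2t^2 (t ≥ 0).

Factoring s^2 from the denominator leaves a polynomial with constant term 19, so the system is type 2. By superposition:
  • 10t: tracked with zero error.
  • 2t^2: e_ss = 4/K_a with K_a=40/19 → 1.9.
Total e_ss = 1.9.

1.9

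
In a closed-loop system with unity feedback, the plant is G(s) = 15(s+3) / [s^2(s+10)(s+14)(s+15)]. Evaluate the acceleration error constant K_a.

3/140

Two free integrators in G(s): this is a type 2 system.
K_a = lim_{s→0} s^2·G(s) = 15·3 / (10·14·15) = 3/140.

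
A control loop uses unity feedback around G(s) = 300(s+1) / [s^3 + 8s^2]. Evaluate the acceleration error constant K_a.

37.5

Factoring s^2 from the denominator leaves a polynomial with constant term 8, so the system is type 2.
K_a = lim_{s→0} s^2·G(s) = 300·1 / 8 = 37.5.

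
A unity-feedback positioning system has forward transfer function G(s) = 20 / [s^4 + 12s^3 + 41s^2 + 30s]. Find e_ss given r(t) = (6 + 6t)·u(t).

Lowest-order denominator term is 30s, so the open loop has 1 pole at the origin → type 1 system. Taking each input component in turn:
  • 6: tracked with zero error.
  • 6t: e_ss = 6/K_v with K_v=2/3 → 9.
Total e_ss = 9.

9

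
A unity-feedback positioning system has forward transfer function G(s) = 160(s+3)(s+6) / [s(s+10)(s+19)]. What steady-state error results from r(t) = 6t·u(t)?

G(s) has one factor of s in the denominator, so the system is type 1.
K_v = lim_{s→0} s·G(s) = 160·3·6 / (10·19) = 288/19.
e_ss = 6/K_v = 6/(288/19) = 19/48.

19/48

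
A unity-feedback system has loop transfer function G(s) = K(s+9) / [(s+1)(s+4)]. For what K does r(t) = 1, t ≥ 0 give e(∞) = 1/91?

G(s) has no factors of s in the denominator, so the system is type 0.
K_p = lim_{s→0} G(s) = K·9 / (1·4) = 2.25·K.
e_ss = 1/(1 + K_p) = 1/91 ⇒ 1 + 2.25·K = 91 ⇒ K = 40.

40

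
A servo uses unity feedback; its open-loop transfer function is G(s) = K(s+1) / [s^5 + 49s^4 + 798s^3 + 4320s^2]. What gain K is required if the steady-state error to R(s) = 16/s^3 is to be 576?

120

Factoring s^2 from the denominator leaves a polynomial with constant term 4320, so the system is type 2.
K_a = lim_{s→0} s^2·G(s) = K·1 / 4320 = (1/4320)·K.
e_ss = 16/K_a = 576 ⇒ K_a = 1/36 ⇒ K = (1/36)/(1/4320) = 120.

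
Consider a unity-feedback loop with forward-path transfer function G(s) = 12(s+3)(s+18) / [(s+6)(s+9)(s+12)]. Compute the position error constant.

1

System type = 0 (no poles at s=0).
K_p = lim_{s→0} G(s) = 12·3·18 / (6·9·12) = 1.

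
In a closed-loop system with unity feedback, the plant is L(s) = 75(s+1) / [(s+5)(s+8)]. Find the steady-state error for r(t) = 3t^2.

infinity

The open loop has no poles at the origin → type 0 system.
K_a = lim_{s→0} s^2·L(s) = 0; the steady-state error to this parabolic input grows without bound.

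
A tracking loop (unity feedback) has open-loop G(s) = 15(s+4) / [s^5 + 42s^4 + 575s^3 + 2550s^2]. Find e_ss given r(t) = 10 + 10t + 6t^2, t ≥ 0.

The denominator has no term below 2550s^2 — 2 poles at s=0, type 2. Taking each input component in turn:
  • 10: tracked with zero error.
  • 10t: tracked with zero error.
  • 6t^2: e_ss = 12/K_a with K_a=2/85 → 510.
Total e_ss = 510.

510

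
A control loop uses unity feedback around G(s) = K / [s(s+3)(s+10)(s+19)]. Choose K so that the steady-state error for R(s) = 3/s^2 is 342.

5

System type = 1 (one pole at s=0).
K_v = lim_{s→0} s·G(s) = K / (3·10·19) = (1/570)·K.
e_ss = 3/K_v = 342 ⇒ K_v = 1/114 ⇒ K = (1/114)/(1/570) = 5.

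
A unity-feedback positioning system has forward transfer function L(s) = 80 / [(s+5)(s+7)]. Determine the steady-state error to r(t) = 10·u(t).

System type = 0 (no poles at s=0).
K_p = lim_{s→0} L(s) = 80 / (5·7) = 16/7.
e_ss = 10/(1 + K_p) = 10/(23/7) = 70/23.

70/23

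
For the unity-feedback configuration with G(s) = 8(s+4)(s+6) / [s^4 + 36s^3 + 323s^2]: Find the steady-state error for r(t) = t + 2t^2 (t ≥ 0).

323/48

The denominator has no term below 323s^2 — 2 poles at s=0, type 2. Taking each input component in turn:
  • t: tracked with zero error.
  • 2t^2: e_ss = 4/K_a with K_a=192/323 → 323/48.
Total e_ss = 323/48.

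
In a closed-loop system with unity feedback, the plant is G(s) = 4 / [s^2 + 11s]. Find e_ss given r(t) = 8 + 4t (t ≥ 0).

11

Factoring s from the denominator leaves a polynomial with constant term 11, so the system is type 1. By superposition:
  • 8: tracked with zero error.
  • 4t: e_ss = 4/K_v with K_v=4/11 → 11.
Total e_ss = 11.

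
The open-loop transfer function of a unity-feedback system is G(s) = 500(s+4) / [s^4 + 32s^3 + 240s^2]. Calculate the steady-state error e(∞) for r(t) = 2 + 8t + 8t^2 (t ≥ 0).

1.92

The denominator has no term below 240s^2 — 2 poles at s=0, type 2. Taking each input component in turn:
  • 2: tracked with zero error.
  • 8t: tracked with zero error.
  • 8t^2: e_ss = 16/K_a with K_a=25/3 → 1.92.
Total e_ss = 1.92.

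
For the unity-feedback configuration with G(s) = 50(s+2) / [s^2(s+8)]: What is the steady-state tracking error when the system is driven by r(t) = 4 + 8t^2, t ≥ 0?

G(s) has two factors of s in the denominator, so the system is type 2. Treating each term separately:
  • 4: tracked with zero error.
  • 8t^2: e_ss = 16/K_a with K_a=12.5 → 1.28.
Total e_ss = 1.28.

1.28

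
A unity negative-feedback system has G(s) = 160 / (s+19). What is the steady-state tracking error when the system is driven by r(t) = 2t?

G(s) has no factors of s in the denominator, so the system is type 0.
For a type-0 system K_v = 0, so e_ss to a ramp input is unbounded.

infinity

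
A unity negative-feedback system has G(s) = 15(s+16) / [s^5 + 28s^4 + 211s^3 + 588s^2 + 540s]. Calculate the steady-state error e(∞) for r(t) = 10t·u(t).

22.5

Lowest-order denominator term is 540s, so the open loop has 1 pole at the origin → type 1 system.
K_v = lim_{s→0} s·G(s) = 15·16 / 540 = 4/9.
e_ss = 10/K_v = 10/(4/9) = 22.5.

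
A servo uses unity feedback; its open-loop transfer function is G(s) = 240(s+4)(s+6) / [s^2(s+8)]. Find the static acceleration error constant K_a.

720

The open loop has two poles at the origin → type 2 system.
K_a = lim_{s→0} s^2·G(s) = 240·4·6 / (8) = 720.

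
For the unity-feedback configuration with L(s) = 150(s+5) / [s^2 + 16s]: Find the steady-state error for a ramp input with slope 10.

Lowest-order denominator term is 16s, so the open loop has 1 pole at the origin → type 1 system.
K_v = lim_{s→0} s·L(s) = 150·5 / 16 = 46.875.
e_ss = 10/K_v = 10/46.875 = 16/75.

16/75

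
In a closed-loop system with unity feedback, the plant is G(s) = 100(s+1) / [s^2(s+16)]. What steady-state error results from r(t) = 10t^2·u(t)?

3.2

Two free integrators in G(s): this is a type 2 system.
K_a = lim_{s→0} s^2·G(s) = 100·1 / (16) = 6.25.
r(t) = 10t^2 gives R(s) = 20/s^3.
e_ss = 20/K_a = 20/6.25 = 3.2.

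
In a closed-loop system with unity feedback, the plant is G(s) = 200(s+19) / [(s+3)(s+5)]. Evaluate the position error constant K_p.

760/3

G(s) has no factors of s in the denominator, so the system is type 0.
K_p = lim_{s→0} G(s) = 200·19 / (3·5) = 760/3.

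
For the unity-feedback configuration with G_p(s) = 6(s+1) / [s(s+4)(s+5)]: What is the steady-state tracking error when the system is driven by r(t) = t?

10/3

The open loop has one pole at the origin → type 1 system.
K_v = lim_{s→0} s·G_p(s) = 6·1 / (4·5) = 0.3.
e_ss = 1/K_v = 1/0.3 = 10/3.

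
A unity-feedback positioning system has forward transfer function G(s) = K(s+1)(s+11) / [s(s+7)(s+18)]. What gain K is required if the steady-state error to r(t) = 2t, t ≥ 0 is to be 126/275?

The open loop has one pole at the origin → type 1 system.
K_v = lim_{s→0} s·G(s) = K·1·11 / (7·18) = (11/126)·K.
e_ss = 2/K_v = 126/275 ⇒ K_v = 275/63 ⇒ K = (275/63)/(11/126) = 50.

50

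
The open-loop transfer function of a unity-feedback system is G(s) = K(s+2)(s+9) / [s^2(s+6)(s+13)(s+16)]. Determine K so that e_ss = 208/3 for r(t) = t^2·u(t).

2

System type = 2 (two poles at s=0).
K_a = lim_{s→0} s^2·G(s) = K·2·9 / (6·13·16) = (3/208)·K.
e_ss = 2/K_a = 208/3 ⇒ K_a = 3/104 ⇒ K = (3/104)/(3/208) = 2.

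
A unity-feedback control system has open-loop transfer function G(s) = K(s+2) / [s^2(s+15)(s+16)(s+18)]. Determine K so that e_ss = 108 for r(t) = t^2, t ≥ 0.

40

System type = 2 (two poles at s=0).
K_a = lim_{s→0} s^2·G(s) = K·2 / (15·16·18) = (1/2160)·K.
e_ss = 2/K_a = 108 ⇒ K_a = 1/54 ⇒ K = (1/54)/(1/2160) = 40.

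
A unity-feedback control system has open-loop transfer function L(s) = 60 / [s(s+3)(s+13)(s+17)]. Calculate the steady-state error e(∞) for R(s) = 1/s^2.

L(s) has one factor of s in the denominator, so the system is type 1.
K_v = lim_{s→0} s·L(s) = 60 / (3·13·17) = 20/221.
e_ss = 1/K_v = 1/(20/221) = 11.05.

11.05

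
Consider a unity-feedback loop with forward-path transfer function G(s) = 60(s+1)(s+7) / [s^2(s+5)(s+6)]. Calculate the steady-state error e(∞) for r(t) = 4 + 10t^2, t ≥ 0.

Two free integrators in G(s): this is a type 2 system. By superposition:
  • 4: tracked with zero error.
  • 10t^2: e_ss = 20/K_a with K_a=14 → 10/7.
Total e_ss = 10/7.

10/7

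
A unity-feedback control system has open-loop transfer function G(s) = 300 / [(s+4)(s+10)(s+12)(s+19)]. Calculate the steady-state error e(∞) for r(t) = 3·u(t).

456/157

System type = 0 (no poles at s=0).
K_p = lim_{s→0} G(s) = 300 / (4·10·12·19) = 5/152.
e_ss = 3/(1 + K_p) = 3/(157/152) = 456/157.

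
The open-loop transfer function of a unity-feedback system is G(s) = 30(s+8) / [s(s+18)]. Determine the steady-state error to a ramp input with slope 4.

0.3

One free integrator in G(s): this is a type 1 system.
K_v = lim_{s→0} s·G(s) = 30·8 / (18) = 40/3.
e_ss = 4/K_v = 4/(40/3) = 0.3.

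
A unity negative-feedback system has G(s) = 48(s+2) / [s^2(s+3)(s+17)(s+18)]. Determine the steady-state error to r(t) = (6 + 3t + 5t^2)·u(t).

95.625

Two free integrators in G(s): this is a type 2 system. Treating each term separately:
  • 6: tracked with zero error.
  • 3t: tracked with zero error.
  • 5t^2: e_ss = 10/K_a with K_a=16/153 → 95.625.
Total e_ss = 95.625.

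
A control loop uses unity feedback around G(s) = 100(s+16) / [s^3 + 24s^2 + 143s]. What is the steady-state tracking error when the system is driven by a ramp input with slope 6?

429/800

Factoring s from the denominator leaves a polynomial with constant term 143, so the system is type 1.
K_v = lim_{s→0} s·G(s) = 100·16 / 143 = 1600/143.
e_ss = 6/K_v = 6/(1600/143) = 429/800.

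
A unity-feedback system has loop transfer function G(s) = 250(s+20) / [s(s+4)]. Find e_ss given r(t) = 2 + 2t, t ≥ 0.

0.0016

G(s) has one factor of s in the denominator, so the system is type 1. By superposition:
  • 2: tracked with zero error.
  • 2t: e_ss = 2/K_v with K_v=1250 → 0.0016.
Total e_ss = 0.0016.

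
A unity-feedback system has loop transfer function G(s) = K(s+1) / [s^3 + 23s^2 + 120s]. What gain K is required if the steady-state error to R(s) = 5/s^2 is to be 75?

8

Lowest-order denominator term is 120s, so the open loop has 1 pole at the origin → type 1 system.
K_v = lim_{s→0} s·G(s) = K·1 / 120 = (1/120)·K.
e_ss = 5/K_v = 75 ⇒ K_v = 1/15 ⇒ K = (1/15)/(1/120) = 8.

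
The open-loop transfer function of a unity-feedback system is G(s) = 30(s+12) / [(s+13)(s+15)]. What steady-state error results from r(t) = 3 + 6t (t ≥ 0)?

No free integrators in G(s): this is a type 0 system. Treating each term separately:
  • 3: e_ss = 3/(1+K_p) with K_p=24/13 → 39/37.
  • 6t: a type-0 system cannot track it, e_ss → ∞.
The unbounded component dominates.

infinity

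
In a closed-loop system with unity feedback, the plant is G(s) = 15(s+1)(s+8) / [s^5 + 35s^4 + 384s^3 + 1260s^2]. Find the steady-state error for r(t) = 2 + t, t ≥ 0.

0

The denominator has no term below 1260s^2 — 2 poles at s=0, type 2. Taking each input component in turn:
  • 2: tracked with zero error.
  • t: tracked with zero error.
Total e_ss = 0.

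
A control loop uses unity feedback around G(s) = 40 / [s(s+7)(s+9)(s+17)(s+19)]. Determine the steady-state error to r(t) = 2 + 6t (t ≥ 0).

3052.35

The open loop has one pole at the origin → type 1 system. Treating each term separately:
  • 2: tracked with zero error.
  • 6t: e_ss = 6/K_v with K_v=40/20349 → 3052.35.
Total e_ss = 3052.35.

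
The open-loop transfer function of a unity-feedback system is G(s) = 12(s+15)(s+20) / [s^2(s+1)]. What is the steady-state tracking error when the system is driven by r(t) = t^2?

1/1800

G(s) has two factors of s in the denominator, so the system is type 2.
K_a = lim_{s→0} s^2·G(s) = 12·15·20 / (1) = 3600.
r(t) = t^2 gives R(s) = 2/s^3.
e_ss = 2/K_a = 2/3600 = 1/1800.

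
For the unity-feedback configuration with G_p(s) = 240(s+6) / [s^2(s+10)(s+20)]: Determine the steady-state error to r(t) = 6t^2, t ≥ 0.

5/3

The open loop has two poles at the origin → type 2 system.
K_a = lim_{s→0} s^2·G_p(s) = 240·6 / (10·20) = 7.2.
r(t) = 6t^2 gives R(s) = 12/s^3.
e_ss = 12/K_a = 12/7.2 = 5/3.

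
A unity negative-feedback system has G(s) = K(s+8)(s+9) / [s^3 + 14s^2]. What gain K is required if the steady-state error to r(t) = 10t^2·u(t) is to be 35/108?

Factoring s^2 from the denominator leaves a polynomial with constant term 14, so the system is type 2.
K_a = lim_{s→0} s^2·G(s) = K·8·9 / 14 = (36/7)·K.
e_ss = 20/K_a = 35/108 ⇒ K_a = 432/7 ⇒ K = (432/7)/(36/7) = 12.

12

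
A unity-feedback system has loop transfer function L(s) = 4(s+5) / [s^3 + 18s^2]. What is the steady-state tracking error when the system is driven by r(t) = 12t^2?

21.6

Factoring s^2 from the denominator leaves a polynomial with constant term 18, so the system is type 2.
K_a = lim_{s→0} s^2·L(s) = 4·5 / 18 = 10/9.
r(t) = 12t^2 gives R(s) = 24/s^3.
e_ss = 24/K_a = 24/(10/9) = 21.6.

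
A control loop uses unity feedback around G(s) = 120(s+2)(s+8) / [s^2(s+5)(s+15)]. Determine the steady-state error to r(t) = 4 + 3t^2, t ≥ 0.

G(s) has two factors of s in the denominator, so the system is type 2. Treating each term separately:
  • 4: tracked with zero error.
  • 3t^2: e_ss = 6/K_a with K_a=25.6 → 15/64.
Total e_ss = 15/64.

15/64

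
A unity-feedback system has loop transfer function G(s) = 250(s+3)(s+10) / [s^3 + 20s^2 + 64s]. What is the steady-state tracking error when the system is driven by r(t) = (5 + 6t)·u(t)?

Lowest-order denominator term is 64s, so the open loop has 1 pole at the origin → type 1 system. Taking each input component in turn:
  • 5: tracked with zero error.
  • 6t: e_ss = 6/K_v with K_v=117.1875 → 0.0512.
Total e_ss = 0.0512.

0.0512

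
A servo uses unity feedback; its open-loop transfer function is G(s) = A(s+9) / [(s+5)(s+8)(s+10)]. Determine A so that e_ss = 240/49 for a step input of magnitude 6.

System type = 0 (no poles at s=0).
K_p = lim_{s→0} G(s) = A·9 / (5·8·10) = 0.0225·A.
e_ss = 6/(1 + K_p) = 240/49 ⇒ 1 + 0.0225·A = 1.225 ⇒ A = 10.

10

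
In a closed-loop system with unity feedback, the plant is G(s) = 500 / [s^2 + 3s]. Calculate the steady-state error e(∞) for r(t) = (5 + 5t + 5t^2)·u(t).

The denominator has no term below 3s — 1 pole at s=0, type 1. Treating each term separately:
  • 5: tracked with zero error.
  • 5t: e_ss = 5/K_v with K_v=500/3 → 0.03.
  • 5t^2: a type-1 system cannot track it, e_ss → ∞.
The unbounded component dominates.

infinity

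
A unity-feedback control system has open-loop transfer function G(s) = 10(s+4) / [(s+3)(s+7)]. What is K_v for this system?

0

System type = 0 (no poles at s=0).
K_v = lim_{s→0} s·G(s) = 0 (the extra factor of s kills the finite limit).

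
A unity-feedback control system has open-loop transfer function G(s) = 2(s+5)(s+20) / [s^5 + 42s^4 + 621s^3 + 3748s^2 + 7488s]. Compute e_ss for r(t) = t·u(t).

37.44

Lowest-order denominator term is 7488s, so the open loop has 1 pole at the origin → type 1 system.
K_v = lim_{s→0} s·G(s) = 2·5·20 / 7488 = 25/936.
e_ss = 1/K_v = 1/(25/936) = 37.44.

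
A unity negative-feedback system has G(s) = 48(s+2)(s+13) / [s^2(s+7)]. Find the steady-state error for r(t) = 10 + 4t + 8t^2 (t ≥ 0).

7/78

G(s) has two factors of s in the denominator, so the system is type 2. Treating each term separately:
  • 10: tracked with zero error.
  • 4t: tracked with zero error.
  • 8t^2: e_ss = 16/K_a with K_a=1248/7 → 7/78.
Total e_ss = 7/78.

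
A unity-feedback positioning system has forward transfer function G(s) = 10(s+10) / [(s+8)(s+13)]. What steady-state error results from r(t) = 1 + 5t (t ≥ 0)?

infinity

No free integrators in G(s): this is a type 0 system. Treating each term separately:
  • 1: e_ss = 1/(1+K_p) with K_p=25/26 → 26/51.
  • 5t: a type-0 system cannot track it, e_ss → ∞.
The unbounded component dominates.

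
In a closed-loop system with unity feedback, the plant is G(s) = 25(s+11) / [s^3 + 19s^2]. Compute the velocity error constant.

K_v = lim_{s→0} s·G(s); with 2 poles at the origin the limit diverges, so K_v = ∞.

infinity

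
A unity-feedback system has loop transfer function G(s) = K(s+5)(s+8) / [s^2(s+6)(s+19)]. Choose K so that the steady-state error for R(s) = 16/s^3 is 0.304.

150

System type = 2 (two poles at s=0).
K_a = lim_{s→0} s^2·G(s) = K·5·8 / (6·19) = (20/57)·K.
e_ss = 16/K_a = 0.304 ⇒ K_a = 1000/19 ⇒ K = (1000/19)/(20/57) = 150.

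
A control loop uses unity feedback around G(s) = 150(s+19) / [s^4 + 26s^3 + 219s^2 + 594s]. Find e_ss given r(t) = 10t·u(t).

Factoring s from the denominator leaves a polynomial with constant term 594, so the system is type 1.
K_v = lim_{s→0} s·G(s) = 150·19 / 594 = 475/99.
e_ss = 10/K_v = 10/(475/99) = 198/95.

198/95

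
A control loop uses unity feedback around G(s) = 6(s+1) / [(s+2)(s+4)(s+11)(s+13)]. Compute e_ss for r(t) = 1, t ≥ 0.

The open loop has no poles at the origin → type 0 system.
K_p = lim_{s→0} G(s) = 6·1 / (2·4·11·13) = 3/572.
e_ss = 1/(1 + K_p) = 1/(575/572) = 572/575.

572/575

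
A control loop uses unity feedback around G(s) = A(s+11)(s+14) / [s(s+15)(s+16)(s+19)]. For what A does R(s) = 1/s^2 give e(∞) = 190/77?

One free integrator in G(s): this is a type 1 system.
K_v = lim_{s→0} s·G(s) = A·11·14 / (15·16·19) = (77/2280)·A.
e_ss = 1/K_v = 190/77 ⇒ K_v = 77/190 ⇒ A = (77/190)/(77/2280) = 12.

12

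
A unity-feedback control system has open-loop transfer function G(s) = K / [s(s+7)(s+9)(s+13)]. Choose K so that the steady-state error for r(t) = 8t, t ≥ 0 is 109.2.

60

System type = 1 (one pole at s=0).
K_v = lim_{s→0} s·G(s) = K / (7·9·13) = (1/819)·K.
e_ss = 8/K_v = 109.2 ⇒ K_v = 20/273 ⇒ K = (20/273)/(1/819) = 60.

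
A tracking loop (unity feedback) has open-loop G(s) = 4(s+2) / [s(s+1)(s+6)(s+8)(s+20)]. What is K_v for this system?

System type = 1 (one pole at s=0).
K_v = lim_{s→0} s·G(s) = 4·2 / (1·6·8·20) = 1/120.

1/120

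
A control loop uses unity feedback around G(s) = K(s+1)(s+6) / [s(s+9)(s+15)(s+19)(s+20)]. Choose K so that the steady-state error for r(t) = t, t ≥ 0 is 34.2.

G(s) has one factor of s in the denominator, so the system is type 1.
K_v = lim_{s→0} s·G(s) = K·1·6 / (9·15·19·20) = (1/8550)·K.
e_ss = 1/K_v = 34.2 ⇒ K_v = 5/171 ⇒ K = (5/171)/(1/8550) = 250.

250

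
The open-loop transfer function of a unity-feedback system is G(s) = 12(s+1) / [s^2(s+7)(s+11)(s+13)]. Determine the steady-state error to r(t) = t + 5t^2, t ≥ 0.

The open loop has two poles at the origin → type 2 system. By superposition:
  • t: tracked with zero error.
  • 5t^2: e_ss = 10/K_a with K_a=12/1001 → 5005/6.
Total e_ss = 5005/6.

5005/6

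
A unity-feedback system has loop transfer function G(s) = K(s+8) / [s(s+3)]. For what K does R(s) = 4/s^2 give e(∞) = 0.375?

4

G(s) has one factor of s in the denominator, so the system is type 1.
K_v = lim_{s→0} s·G(s) = K·8 / (3) = (8/3)·K.
e_ss = 4/K_v = 0.375 ⇒ K_v = 32/3 ⇒ K = (32/3)/(8/3) = 4.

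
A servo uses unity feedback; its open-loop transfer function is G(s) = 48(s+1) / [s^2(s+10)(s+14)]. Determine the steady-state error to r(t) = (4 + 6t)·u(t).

0

G(s) has two factors of s in the denominator, so the system is type 2. Taking each input component in turn:
  • 4: tracked with zero error.
  • 6t: tracked with zero error.
Total e_ss = 0.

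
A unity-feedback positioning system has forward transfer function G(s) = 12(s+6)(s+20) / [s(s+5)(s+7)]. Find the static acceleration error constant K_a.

G(s) has one factor of s in the denominator, so the system is type 1.
K_a = lim_{s→0} s^2·G(s) = 0 (the extra factor of s kills the finite limit).

0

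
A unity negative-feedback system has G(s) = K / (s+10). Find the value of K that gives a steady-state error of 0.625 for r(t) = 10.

The open loop has no poles at the origin → type 0 system.
K_p = lim_{s→0} G(s) = K / (10) = 0.1·K.
e_ss = 10/(1 + K_p) = 0.625 ⇒ 1 + 0.1·K = 16 ⇒ K = 150.

150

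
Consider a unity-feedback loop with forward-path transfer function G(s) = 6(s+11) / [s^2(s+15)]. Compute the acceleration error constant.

Two free integrators in G(s): this is a type 2 system.
K_a = lim_{s→0} s^2·G(s) = 6·11 / (15) = 4.4.

4.4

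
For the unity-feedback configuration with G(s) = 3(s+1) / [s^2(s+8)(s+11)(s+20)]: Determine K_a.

The open loop has two poles at the origin → type 2 system.
K_a = lim_{s→0} s^2·G(s) = 3·1 / (8·11·20) = 3/1760.

3/1760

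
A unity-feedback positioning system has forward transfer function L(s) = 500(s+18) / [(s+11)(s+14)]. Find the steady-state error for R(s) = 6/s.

462/4577

L(s) has no factors of s in the denominator, so the system is type 0.
K_p = lim_{s→0} L(s) = 500·18 / (11·14) = 4500/77.
e_ss = 6/(1 + K_p) = 6/(4577/77) = 462/4577.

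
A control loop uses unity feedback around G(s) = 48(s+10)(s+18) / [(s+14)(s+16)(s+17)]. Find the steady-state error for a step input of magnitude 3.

357/389

G(s) has no factors of s in the denominator, so the system is type 0.
K_p = lim_{s→0} G(s) = 48·10·18 / (14·16·17) = 270/119.
e_ss = 3/(1 + K_p) = 3/(389/119) = 357/389.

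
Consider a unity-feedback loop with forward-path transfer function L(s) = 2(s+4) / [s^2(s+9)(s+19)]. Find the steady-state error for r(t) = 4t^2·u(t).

L(s) has two factors of s in the denominator, so the system is type 2.
K_a = lim_{s→0} s^2·L(s) = 2·4 / (9·19) = 8/171.
r(t) = 4t^2 gives R(s) = 8/s^3.
e_ss = 8/K_a = 8/(8/171) = 171.

171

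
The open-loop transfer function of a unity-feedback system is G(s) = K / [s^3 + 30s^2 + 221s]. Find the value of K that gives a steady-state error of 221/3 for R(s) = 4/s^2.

12

The denominator has no term below 221s — 1 pole at s=0, type 1.
K_v = lim_{s→0} s·G(s) = K / 221 = (1/221)·K.
e_ss = 4/K_v = 221/3 ⇒ K_v = 12/221 ⇒ K = (12/221)/(1/221) = 12.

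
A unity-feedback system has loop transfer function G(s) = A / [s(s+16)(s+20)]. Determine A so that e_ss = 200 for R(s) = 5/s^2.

G(s) has one factor of s in the denominator, so the system is type 1.
K_v = lim_{s→0} s·G(s) = A / (16·20) = (1/320)·A.
e_ss = 5/K_v = 200 ⇒ K_v = 0.025 ⇒ A = 0.025/(1/320) = 8.

8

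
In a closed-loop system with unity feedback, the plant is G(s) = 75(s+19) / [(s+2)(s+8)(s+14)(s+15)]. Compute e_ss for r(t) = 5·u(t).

1120/319

G(s) has no factors of s in the denominator, so the system is type 0.
K_p = lim_{s→0} G(s) = 75·19 / (2·8·14·15) = 95/224.
e_ss = 5/(1 + K_p) = 5/(319/224) = 1120/319.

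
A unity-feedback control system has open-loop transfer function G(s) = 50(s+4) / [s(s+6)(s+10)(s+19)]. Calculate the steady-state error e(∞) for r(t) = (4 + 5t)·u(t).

System type = 1 (one pole at s=0). By superposition:
  • 4: tracked with zero error.
  • 5t: e_ss = 5/K_v with K_v=10/57 → 28.5.
Total e_ss = 28.5.

28.5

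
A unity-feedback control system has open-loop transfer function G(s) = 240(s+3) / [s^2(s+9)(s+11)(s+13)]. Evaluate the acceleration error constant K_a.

80/143

Two free integrators in G(s): this is a type 2 system.
K_a = lim_{s→0} s^2·G(s) = 240·3 / (9·11·13) = 80/143.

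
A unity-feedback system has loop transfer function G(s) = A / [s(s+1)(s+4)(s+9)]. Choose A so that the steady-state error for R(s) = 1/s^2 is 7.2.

System type = 1 (one pole at s=0).
K_v = lim_{s→0} s·G(s) = A / (1·4·9) = (1/36)·A.
e_ss = 1/K_v = 7.2 ⇒ K_v = 5/36 ⇒ A = (5/36)/(1/36) = 5.

5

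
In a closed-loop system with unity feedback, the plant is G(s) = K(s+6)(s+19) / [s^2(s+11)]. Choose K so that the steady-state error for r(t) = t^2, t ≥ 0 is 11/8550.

The open loop has two poles at the origin → type 2 system.
K_a = lim_{s→0} s^2·G(s) = K·6·19 / (11) = (114/11)·K.
e_ss = 2/K_a = 11/8550 ⇒ K_a = 17100/11 ⇒ K = (17100/11)/(114/11) = 150.

150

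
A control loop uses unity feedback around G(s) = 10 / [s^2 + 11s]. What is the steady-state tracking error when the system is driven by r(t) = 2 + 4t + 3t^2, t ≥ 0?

infinity

Lowest-order denominator term is 11s, so the open loop has 1 pole at the origin → type 1 system. Taking each input component in turn:
  • 2: tracked with zero error.
  • 4t: e_ss = 4/K_v with K_v=10/11 → 4.4.
  • 3t^2: a type-1 system cannot track it, e_ss → ∞.
The unbounded component dominates.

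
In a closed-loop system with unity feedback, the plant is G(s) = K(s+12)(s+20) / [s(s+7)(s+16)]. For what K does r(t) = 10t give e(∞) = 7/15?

10

G(s) has one factor of s in the denominator, so the system is type 1.
K_v = lim_{s→0} s·G(s) = K·12·20 / (7·16) = (15/7)·K.
e_ss = 10/K_v = 7/15 ⇒ K_v = 150/7 ⇒ K = (150/7)/(15/7) = 10.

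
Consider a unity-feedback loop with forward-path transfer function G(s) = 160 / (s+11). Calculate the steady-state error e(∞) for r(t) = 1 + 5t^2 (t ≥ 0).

infinity

G(s) has no factors of s in the denominator, so the system is type 0. Treating each term separately:
  • 1: e_ss = 1/(1+K_p) with K_p=160/11 → 11/171.
  • 5t^2: a type-0 system cannot track it, e_ss → ∞.
The unbounded component dominates.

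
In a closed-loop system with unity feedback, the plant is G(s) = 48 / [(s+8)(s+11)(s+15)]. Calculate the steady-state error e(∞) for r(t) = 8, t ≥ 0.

No free integrators in G(s): this is a type 0 system.
K_p = lim_{s→0} G(s) = 48 / (8·11·15) = 2/55.
e_ss = 8/(1 + K_p) = 8/(57/55) = 440/57.

440/57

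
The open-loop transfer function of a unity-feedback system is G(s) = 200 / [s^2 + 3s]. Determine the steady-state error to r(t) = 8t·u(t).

The denominator has no term below 3s — 1 pole at s=0, type 1.
K_v = lim_{s→0} s·G(s) = 200 / 3 = 200/3.
e_ss = 8/K_v = 8/(200/3) = 0.12.

0.12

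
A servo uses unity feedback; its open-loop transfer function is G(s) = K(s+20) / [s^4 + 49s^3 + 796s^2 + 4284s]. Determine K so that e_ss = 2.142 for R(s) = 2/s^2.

200

Lowest-order denominator term is 4284s, so the open loop has 1 pole at the origin → type 1 system.
K_v = lim_{s→0} s·G(s) = K·20 / 4284 = (5/1071)·K.
e_ss = 2/K_v = 2.142 ⇒ K_v = 1000/1071 ⇒ K = (1000/1071)/(5/1071) = 200.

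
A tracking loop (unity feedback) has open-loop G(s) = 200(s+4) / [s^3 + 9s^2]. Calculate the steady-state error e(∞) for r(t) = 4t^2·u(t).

Lowest-order denominator term is 9s^2, so the open loop has 2 poles at the origin → type 2 system.
K_a = lim_{s→0} s^2·G(s) = 200·4 / 9 = 800/9.
r(t) = 4t^2 gives R(s) = 8/s^3.
e_ss = 8/K_a = 8/(800/9) = 0.09.

0.09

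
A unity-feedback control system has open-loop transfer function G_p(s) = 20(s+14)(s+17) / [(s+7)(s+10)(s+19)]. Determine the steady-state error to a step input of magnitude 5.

The open loop has no poles at the origin → type 0 system.
K_p = lim_{s→0} G_p(s) = 20·14·17 / (7·10·19) = 68/19.
e_ss = 5/(1 + K_p) = 5/(87/19) = 95/87.

95/87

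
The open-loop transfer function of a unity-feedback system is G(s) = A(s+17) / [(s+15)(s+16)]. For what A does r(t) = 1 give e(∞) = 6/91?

The open loop has no poles at the origin → type 0 system.
K_p = lim_{s→0} G(s) = A·17 / (15·16) = (17/240)·A.
e_ss = 1/(1 + K_p) = 6/91 ⇒ 1 + (17/240)·A = 91/6 ⇒ A = 200.

200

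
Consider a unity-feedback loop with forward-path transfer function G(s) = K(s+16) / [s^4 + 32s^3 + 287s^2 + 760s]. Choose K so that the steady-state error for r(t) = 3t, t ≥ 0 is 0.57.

250

The denominator has no term below 760s — 1 pole at s=0, type 1.
K_v = lim_{s→0} s·G(s) = K·16 / 760 = (2/95)·K.
e_ss = 3/K_v = 0.57 ⇒ K_v = 100/19 ⇒ K = (100/19)/(2/95) = 250.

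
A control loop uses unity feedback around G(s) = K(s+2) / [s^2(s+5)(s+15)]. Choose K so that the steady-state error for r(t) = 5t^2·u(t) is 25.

15

System type = 2 (two poles at s=0).
K_a = lim_{s→0} s^2·G(s) = K·2 / (5·15) = (2/75)·K.
e_ss = 10/K_a = 25 ⇒ K_a = 0.4 ⇒ K = 0.4/(2/75) = 15.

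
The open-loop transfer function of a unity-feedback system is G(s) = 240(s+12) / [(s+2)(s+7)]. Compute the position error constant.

G(s) has no factors of s in the denominator, so the system is type 0.
K_p = lim_{s→0} G(s) = 240·12 / (2·7) = 1440/7.

1440/7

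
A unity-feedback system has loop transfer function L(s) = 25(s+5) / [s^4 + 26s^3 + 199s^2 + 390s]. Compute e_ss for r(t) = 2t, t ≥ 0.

The denominator has no term below 390s — 1 pole at s=0, type 1.
K_v = lim_{s→0} s·L(s) = 25·5 / 390 = 25/78.
e_ss = 2/K_v = 2/(25/78) = 6.24.

6.24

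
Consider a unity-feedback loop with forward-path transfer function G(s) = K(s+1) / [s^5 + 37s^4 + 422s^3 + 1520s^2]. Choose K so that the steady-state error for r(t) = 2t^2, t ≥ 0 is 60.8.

The denominator has no term below 1520s^2 — 2 poles at s=0, type 2.
K_a = lim_{s→0} s^2·G(s) = K·1 / 1520 = (1/1520)·K.
e_ss = 4/K_a = 60.8 ⇒ K_a = 5/76 ⇒ K = (5/76)/(1/1520) = 100.

100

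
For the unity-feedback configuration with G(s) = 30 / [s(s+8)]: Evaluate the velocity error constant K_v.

One free integrator in G(s): this is a type 1 system.
K_v = lim_{s→0} s·G(s) = 30 / (8) = 3.75.

3.75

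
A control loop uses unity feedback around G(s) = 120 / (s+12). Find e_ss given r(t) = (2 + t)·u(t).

infinity

System type = 0 (no poles at s=0). Treating each term separately:
  • 2: e_ss = 2/(1+K_p) with K_p=10 → 2/11.
  • t: a type-0 system cannot track it, e_ss → ∞.
The unbounded component dominates.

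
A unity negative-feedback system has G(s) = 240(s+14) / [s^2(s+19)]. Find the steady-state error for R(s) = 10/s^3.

19/336

The open loop has two poles at the origin → type 2 system.
K_a = lim_{s→0} s^2·G(s) = 240·14 / (19) = 3360/19.
r(t) = 5t^2 gives R(s) = 10/s^3.
e_ss = 10/K_a = 10/(3360/19) = 19/336.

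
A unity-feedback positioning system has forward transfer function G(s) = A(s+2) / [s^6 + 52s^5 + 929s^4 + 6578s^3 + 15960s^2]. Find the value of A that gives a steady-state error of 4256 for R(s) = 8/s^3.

15

The denominator has no term below 15960s^2 — 2 poles at s=0, type 2.
K_a = lim_{s→0} s^2·G(s) = A·2 / 15960 = (1/7980)·A.
e_ss = 8/K_a = 4256 ⇒ K_a = 1/532 ⇒ A = (1/532)/(1/7980) = 15.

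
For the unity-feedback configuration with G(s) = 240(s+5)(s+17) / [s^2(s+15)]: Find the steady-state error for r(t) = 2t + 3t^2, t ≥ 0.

3/680

System type = 2 (two poles at s=0). By superposition:
  • 2t: tracked with zero error.
  • 3t^2: e_ss = 6/K_a with K_a=1360 → 3/680.
Total e_ss = 3/680.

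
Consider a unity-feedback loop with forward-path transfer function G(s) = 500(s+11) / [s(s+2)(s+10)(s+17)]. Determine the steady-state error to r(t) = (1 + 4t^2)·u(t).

One free integrator in G(s): this is a type 1 system. Treating each term separately:
  • 1: tracked with zero error.
  • 4t^2: a type-1 system cannot track it, e_ss → ∞.
The unbounded component dominates.

infinity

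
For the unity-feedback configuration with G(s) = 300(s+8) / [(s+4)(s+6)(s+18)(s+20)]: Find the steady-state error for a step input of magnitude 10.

180/23

No free integrators in G(s): this is a type 0 system.
K_p = lim_{s→0} G(s) = 300·8 / (4·6·18·20) = 5/18.
e_ss = 10/(1 + K_p) = 10/(23/18) = 180/23.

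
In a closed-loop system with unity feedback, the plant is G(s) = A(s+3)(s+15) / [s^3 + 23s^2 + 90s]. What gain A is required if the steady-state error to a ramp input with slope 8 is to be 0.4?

Lowest-order denominator term is 90s, so the open loop has 1 pole at the origin → type 1 system.
K_v = lim_{s→0} s·G(s) = A·3·15 / 90 = 0.5·A.
e_ss = 8/K_v = 0.4 ⇒ K_v = 20 ⇒ A = 20/0.5 = 40.

40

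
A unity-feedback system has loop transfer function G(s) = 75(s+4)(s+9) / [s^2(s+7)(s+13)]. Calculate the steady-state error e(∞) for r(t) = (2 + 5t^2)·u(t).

System type = 2 (two poles at s=0). Taking each input component in turn:
  • 2: tracked with zero error.
  • 5t^2: e_ss = 10/K_a with K_a=2700/91 → 91/270.
Total e_ss = 91/270.

91/270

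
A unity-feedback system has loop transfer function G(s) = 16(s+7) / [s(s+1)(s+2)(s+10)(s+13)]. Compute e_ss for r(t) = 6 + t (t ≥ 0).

One free integrator in G(s): this is a type 1 system. By superposition:
  • 6: tracked with zero error.
  • t: e_ss = 1/K_v with K_v=28/65 → 65/28.
Total e_ss = 65/28.

65/28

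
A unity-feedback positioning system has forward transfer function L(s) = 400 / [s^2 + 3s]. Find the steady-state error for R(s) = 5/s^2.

The denominator has no term below 3s — 1 pole at s=0, type 1.
K_v = lim_{s→0} s·L(s) = 400 / 3 = 400/3.
e_ss = 5/K_v = 5/(400/3) = 0.0375.

0.0375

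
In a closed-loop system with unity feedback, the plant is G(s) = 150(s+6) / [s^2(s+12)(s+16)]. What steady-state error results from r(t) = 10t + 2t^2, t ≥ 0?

64/75

G(s) has two factors of s in the denominator, so the system is type 2. Taking each input component in turn:
  • 10t: tracked with zero error.
  • 2t^2: e_ss = 4/K_a with K_a=4.6875 → 64/75.
Total e_ss = 64/75.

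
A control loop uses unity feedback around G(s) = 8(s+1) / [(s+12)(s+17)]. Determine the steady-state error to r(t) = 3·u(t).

The open loop has no poles at the origin → type 0 system.
K_p = lim_{s→0} G(s) = 8·1 / (12·17) = 2/51.
e_ss = 3/(1 + K_p) = 3/(53/51) = 153/53.

153/53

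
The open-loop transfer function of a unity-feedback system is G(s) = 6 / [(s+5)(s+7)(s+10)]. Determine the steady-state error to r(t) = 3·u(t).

System type = 0 (no poles at s=0).
K_p = lim_{s→0} G(s) = 6 / (5·7·10) = 3/175.
e_ss = 3/(1 + K_p) = 3/(178/175) = 525/178.

525/178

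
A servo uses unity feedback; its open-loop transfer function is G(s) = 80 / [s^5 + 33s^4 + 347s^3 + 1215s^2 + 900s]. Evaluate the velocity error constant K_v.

The denominator has no term below 900s — 1 pole at s=0, type 1.
K_v = lim_{s→0} s·G(s) = 80 / 900 = 4/45.

4/45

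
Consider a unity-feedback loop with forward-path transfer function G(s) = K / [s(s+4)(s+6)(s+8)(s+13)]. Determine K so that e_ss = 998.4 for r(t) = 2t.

G(s) has one factor of s in the denominator, so the system is type 1.
K_v = lim_{s→0} s·G(s) = K / (4·6·8·13) = (1/2496)·K.
e_ss = 2/K_v = 998.4 ⇒ K_v = 5/2496 ⇒ K = (5/2496)/(1/2496) = 5.

5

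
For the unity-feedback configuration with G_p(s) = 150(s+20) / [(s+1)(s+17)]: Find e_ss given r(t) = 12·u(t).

G_p(s) has no factors of s in the denominator, so the system is type 0.
K_p = lim_{s→0} G_p(s) = 150·20 / (1·17) = 3000/17.
e_ss = 12/(1 + K_p) = 12/(3017/17) = 204/3017.

204/3017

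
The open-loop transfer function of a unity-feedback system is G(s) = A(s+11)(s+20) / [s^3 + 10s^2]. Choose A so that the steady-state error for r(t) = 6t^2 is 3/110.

Factoring s^2 from the denominator leaves a polynomial with constant term 10, so the system is type 2.
K_a = lim_{s→0} s^2·G(s) = A·11·20 / 10 = 22·A.
e_ss = 12/K_a = 3/110 ⇒ K_a = 440 ⇒ A = 440/22 = 20.

20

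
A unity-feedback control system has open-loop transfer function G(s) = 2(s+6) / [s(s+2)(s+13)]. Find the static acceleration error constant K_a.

System type = 1 (one pole at s=0).
K_a = lim_{s→0} s^2·G(s) = 0 (the extra factor of s kills the finite limit).

0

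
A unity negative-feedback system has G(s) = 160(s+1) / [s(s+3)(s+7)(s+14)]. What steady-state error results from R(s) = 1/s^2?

1.8375

The open loop has one pole at the origin → type 1 system.
K_v = lim_{s→0} s·G(s) = 160·1 / (3·7·14) = 80/147.
e_ss = 1/K_v = 1/(80/147) = 1.8375.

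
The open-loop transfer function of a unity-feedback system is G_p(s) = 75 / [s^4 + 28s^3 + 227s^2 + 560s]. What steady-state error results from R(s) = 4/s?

Factoring s from the denominator leaves a polynomial with constant term 560, so the system is type 1.
K_p = ∞ for a type-1 system; e_ss to a step is zero.

0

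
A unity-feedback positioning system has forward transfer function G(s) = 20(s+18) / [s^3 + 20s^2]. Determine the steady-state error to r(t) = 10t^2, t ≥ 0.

10/9

Lowest-order denominator term is 20s^2, so the open loop has 2 poles at the origin → type 2 system.
K_a = lim_{s→0} s^2·G(s) = 20·18 / 20 = 18.
r(t) = 10t^2 gives R(s) = 20/s^3.
e_ss = 20/K_a = 20/18 = 10/9.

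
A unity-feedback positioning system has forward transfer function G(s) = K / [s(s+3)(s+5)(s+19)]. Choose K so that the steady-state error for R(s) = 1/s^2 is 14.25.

20

The open loop has one pole at the origin → type 1 system.
K_v = lim_{s→0} s·G(s) = K / (3·5·19) = (1/285)·K.
e_ss = 1/K_v = 14.25 ⇒ K_v = 4/57 ⇒ K = (4/57)/(1/285) = 20.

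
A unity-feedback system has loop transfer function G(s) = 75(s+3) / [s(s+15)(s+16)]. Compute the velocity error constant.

System type = 1 (one pole at s=0).
K_v = lim_{s→0} s·G(s) = 75·3 / (15·16) = 0.9375.

0.9375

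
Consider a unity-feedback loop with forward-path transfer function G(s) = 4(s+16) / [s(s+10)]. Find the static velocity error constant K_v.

G(s) has one factor of s in the denominator, so the system is type 1.
K_v = lim_{s→0} s·G(s) = 4·16 / (10) = 6.4.

6.4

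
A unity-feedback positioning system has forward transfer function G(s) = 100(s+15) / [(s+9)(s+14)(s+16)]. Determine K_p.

System type = 0 (no poles at s=0).
K_p = lim_{s→0} G(s) = 100·15 / (9·14·16) = 125/168.

125/168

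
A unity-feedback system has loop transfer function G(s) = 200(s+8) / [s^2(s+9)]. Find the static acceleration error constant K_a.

System type = 2 (two poles at s=0).
K_a = lim_{s→0} s^2·G(s) = 200·8 / (9) = 1600/9.

1600/9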